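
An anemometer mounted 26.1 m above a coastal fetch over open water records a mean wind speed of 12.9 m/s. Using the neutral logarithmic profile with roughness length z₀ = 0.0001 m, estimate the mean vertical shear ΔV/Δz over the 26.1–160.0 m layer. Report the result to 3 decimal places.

0.014 m/s/m

Log law: V₂ = V₁ · ln(z₂/z₀)/ln(z₁/z₀) = 12.9 × 14.2855/12.4723 = 14.7754 m/s
ΔV/Δz = (14.7754 − 12.9)/(160.0 − 26.1) = 1.8754/133.9000 = 0.01401 m/s/m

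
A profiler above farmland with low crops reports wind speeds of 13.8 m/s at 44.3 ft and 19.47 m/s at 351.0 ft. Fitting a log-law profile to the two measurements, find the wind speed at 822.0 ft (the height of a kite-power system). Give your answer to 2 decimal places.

21.80 m/s

Log law: V ∝ ln(z/z₀). From the pair, with r = V₁/V₂ = 0.70878,
ln z₀ = (ln z₁ − r·ln z₂)/(1 − r) = (3.7910 − 0.70878×5.8608)/0.29122 = -1.2466 → z₀ = 0.2875 ft
V₃ = V₁ · ln(z₃/z₀)/ln(z₁/z₀) = 13.8 × 7.9584/5.0376 = 21.8011 m/s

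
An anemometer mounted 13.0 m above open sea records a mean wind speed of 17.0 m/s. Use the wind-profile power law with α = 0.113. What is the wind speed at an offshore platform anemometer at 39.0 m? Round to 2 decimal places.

Power-law profile: V₂ = V₁ · (z₂/z₁)^α
V₂ = 17.0 × (39.0/13.0)^0.113 = 17.0 × (3.0000)^0.113
    = 17.0 × 1.1322 = 19.2470 m/s

19.25 m/s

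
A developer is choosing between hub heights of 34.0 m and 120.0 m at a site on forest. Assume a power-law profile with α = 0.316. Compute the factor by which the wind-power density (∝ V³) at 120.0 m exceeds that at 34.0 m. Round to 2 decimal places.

Speed ratio: V_B/V_A = (z_B/z_A)^α = (120.0/34.0)^0.316 = (3.5294)^0.316 = 1.48961
Power-density ratio: P_B/P_A = (V_B/V_A)³ = (1.48961)³ = 3.30538

3.31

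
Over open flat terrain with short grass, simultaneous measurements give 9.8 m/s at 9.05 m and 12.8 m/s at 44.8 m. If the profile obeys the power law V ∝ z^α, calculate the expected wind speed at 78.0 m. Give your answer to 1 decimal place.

14.0 m/s

First find α: α = ln(V₂/V₁)/ln(z₂/z₁) = ln(12.8/9.8)/ln(44.8/9.05) = 0.26706/1.59944 = 0.1670
Extrapolate from 44.8 m to 78.0 m: V₃ = 12.8 × (78.0/44.8)^0.1670 = 12.8 × 1.0970 = 14.0417 m/s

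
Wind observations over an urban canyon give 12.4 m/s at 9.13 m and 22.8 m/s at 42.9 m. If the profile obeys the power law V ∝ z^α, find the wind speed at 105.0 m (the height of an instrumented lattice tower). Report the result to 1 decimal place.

32.4 m/s

First find α: α = ln(V₂/V₁)/ln(z₂/z₁) = ln(22.8/12.4)/ln(42.9/9.13) = 0.60906/1.54731 = 0.3936
Extrapolate from 42.9 m to 105.0 m: V₃ = 22.8 × (105.0/42.9)^0.3936 = 22.8 × 1.4224 = 32.4303 m/s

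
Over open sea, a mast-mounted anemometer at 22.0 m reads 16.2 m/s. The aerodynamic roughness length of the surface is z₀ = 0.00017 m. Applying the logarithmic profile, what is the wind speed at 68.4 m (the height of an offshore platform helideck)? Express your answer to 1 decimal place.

Log law: V(z) ∝ ln(z/z₀), so V₂/V₁ = ln(z₂/z₀) / ln(z₁/z₀).
ln(68.4/0.00017) = 12.9051, ln(22.0/0.00017) = 11.7708
V₂ = 16.2 × 12.9051/11.7708 = 16.2 × 1.0964 = 17.7612 m/s

17.8 m/s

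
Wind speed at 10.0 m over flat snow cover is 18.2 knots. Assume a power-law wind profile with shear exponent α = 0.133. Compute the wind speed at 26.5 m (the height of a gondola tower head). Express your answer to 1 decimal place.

Power-law profile: V₂ = V₁ · (z₂/z₁)^α
V₂ = 18.2 × (26.5/10.0)^0.133 = 18.2 × (2.6500)^0.133
    = 18.2 × 1.1384 = 20.7187 knots

20.7 knots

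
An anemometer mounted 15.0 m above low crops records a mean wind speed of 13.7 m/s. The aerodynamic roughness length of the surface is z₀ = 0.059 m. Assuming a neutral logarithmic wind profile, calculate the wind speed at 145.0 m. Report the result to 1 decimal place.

19.3 m/s

Log law: V(z) ∝ ln(z/z₀), so V₂/V₁ = ln(z₂/z₀) / ln(z₁/z₀).
ln(145.0/0.059) = 7.8070, ln(15.0/0.059) = 5.5383
V₂ = 13.7 × 7.8070/5.5383 = 13.7 × 1.4096 = 19.3120 m/s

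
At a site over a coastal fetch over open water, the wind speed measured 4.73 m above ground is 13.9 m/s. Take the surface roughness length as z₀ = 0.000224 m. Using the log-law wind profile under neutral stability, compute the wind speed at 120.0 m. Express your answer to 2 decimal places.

Log law: V(z) ∝ ln(z/z₀), so V₂/V₁ = ln(z₂/z₀) / ln(z₁/z₀).
ln(120.0/0.000224) = 13.1914, ln(4.73/0.000224) = 9.9578
V₂ = 13.9 × 13.1914/9.9578 = 13.9 × 1.3247 = 18.4137 m/s

18.41 m/s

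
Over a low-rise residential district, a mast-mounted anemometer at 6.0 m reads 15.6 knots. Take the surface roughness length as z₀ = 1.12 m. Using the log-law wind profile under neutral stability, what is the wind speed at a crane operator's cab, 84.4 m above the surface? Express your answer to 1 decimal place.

40.2 knots

Log law: V(z) ∝ ln(z/z₀), so V₂/V₁ = ln(z₂/z₀) / ln(z₁/z₀).
ln(84.4/1.12) = 4.3222, ln(6.0/1.12) = 1.6784
V₂ = 15.6 × 4.3222/1.6784 = 15.6 × 2.5752 = 40.1726 knots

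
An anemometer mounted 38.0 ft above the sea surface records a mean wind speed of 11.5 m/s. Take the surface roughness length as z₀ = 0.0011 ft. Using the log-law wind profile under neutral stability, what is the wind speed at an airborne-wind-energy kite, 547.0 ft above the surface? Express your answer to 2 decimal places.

Log law: V(z) ∝ ln(z/z₀), so V₂/V₁ = ln(z₂/z₀) / ln(z₁/z₀).
ln(547.0/0.0011) = 13.1169, ln(38.0/0.0011) = 10.4500
V₂ = 11.5 × 13.1169/10.4500 = 11.5 × 1.2552 = 14.4348 m/s

14.43 m/s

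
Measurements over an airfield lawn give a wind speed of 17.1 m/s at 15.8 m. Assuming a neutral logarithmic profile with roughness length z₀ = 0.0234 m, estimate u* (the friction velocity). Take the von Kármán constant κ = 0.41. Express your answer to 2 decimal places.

Log law: V(z) = (u*/κ) · ln(z/z₀) ⇒ u* = κ · V / ln(z/z₀)
u* = 0.41 × 17.1 / ln(15.8/0.0234) = 0.41 × 17.1 / 6.5150
   = 7.0110 / 6.5150 = 1.0761 m/s

u* ≈ 1.08 m/s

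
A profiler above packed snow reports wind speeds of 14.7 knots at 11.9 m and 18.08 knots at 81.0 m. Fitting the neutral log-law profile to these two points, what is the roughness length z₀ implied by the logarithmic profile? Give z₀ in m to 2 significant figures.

Log law: V(z) ∝ ln(z/z₀). With r = V₁/V₂ = 14.7/18.08 = 0.81305,
r · ln(z₂/z₀) = ln(z₁/z₀) ⇒ ln z₀ = (ln z₁ − r·ln z₂)/(1 − r)
ln z₀ = (2.47654 − 0.81305×4.39445) / 0.18695 = -5.8647
z₀ = exp(-5.8647) = 0.002838 m

z₀ ≈ 0.0028 m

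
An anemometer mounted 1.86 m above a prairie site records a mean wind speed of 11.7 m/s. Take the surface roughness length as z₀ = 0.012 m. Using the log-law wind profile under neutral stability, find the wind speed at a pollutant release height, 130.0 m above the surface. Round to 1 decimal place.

21.6 m/s

Log law: V(z) ∝ ln(z/z₀), so V₂/V₁ = ln(z₂/z₀) / ln(z₁/z₀).
ln(130.0/0.012) = 9.2904, ln(1.86/0.012) = 5.0434
V₂ = 11.7 × 9.2904/5.0434 = 11.7 × 1.8421 = 21.5523 m/s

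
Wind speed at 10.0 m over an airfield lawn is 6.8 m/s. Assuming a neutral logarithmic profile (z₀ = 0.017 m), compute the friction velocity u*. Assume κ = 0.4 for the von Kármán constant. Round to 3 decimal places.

u* ≈ 0.427 m/s

Log law: V(z) = (u*/κ) · ln(z/z₀) ⇒ u* = κ · V / ln(z/z₀)
u* = 0.4 × 6.8 / ln(10.0/0.017) = 0.4 × 6.8 / 6.3771
   = 2.7200 / 6.3771 = 0.4265 m/s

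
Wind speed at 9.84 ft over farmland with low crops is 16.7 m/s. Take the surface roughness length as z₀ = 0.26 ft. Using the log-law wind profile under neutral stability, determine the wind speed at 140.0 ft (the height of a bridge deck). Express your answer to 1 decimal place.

Log law: V(z) ∝ ln(z/z₀), so V₂/V₁ = ln(z₂/z₀) / ln(z₁/z₀).
ln(140.0/0.26) = 6.2887, ln(9.84/0.26) = 3.6335
V₂ = 16.7 × 6.2887/3.6335 = 16.7 × 1.7307 = 28.9035 m/s

28.9 m/s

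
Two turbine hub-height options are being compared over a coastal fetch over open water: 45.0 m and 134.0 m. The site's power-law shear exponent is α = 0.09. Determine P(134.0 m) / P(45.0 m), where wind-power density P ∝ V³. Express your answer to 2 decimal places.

Speed ratio: V_B/V_A = (z_B/z_A)^α = (134.0/45.0)^0.09 = (2.9778)^0.09 = 1.10319
Power-density ratio: P_B/P_A = (V_B/V_A)³ = (1.10319)³ = 1.34261

1.34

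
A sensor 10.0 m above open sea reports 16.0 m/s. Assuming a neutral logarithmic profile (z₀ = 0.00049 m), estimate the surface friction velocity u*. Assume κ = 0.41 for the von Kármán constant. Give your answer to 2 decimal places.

u* ≈ 0.66 m/s

Log law: V(z) = (u*/κ) · ln(z/z₀) ⇒ u* = κ · V / ln(z/z₀)
u* = 0.41 × 16.0 / ln(10.0/0.00049) = 0.41 × 16.0 / 9.9237
   = 6.5600 / 9.9237 = 0.6610 m/s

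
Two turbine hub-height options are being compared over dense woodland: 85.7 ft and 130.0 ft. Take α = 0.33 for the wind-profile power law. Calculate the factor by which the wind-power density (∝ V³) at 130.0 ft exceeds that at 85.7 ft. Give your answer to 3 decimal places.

1.511

Speed ratio: V_B/V_A = (z_B/z_A)^α = (130.0/85.7)^0.33 = (1.5169)^0.33 = 1.14741
Power-density ratio: P_B/P_A = (V_B/V_A)³ = (1.14741)³ = 1.51061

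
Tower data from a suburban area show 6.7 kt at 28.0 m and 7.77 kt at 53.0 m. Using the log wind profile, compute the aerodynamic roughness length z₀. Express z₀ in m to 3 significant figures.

Log law: V(z) ∝ ln(z/z₀). With r = V₁/V₂ = 6.7/7.77 = 0.86229,
r · ln(z₂/z₀) = ln(z₁/z₀) ⇒ ln z₀ = (ln z₁ − r·ln z₂)/(1 − r)
ln z₀ = (3.33220 − 0.86229×3.97029) / 0.13771 = -0.6633
z₀ = exp(-0.6633) = 0.5152 m

z₀ ≈ 0.515 m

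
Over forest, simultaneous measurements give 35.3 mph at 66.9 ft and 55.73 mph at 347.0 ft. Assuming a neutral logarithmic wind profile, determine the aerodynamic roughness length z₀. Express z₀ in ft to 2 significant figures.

Log law: V(z) ∝ ln(z/z₀). With r = V₁/V₂ = 35.3/55.73 = 0.63341,
r · ln(z₂/z₀) = ln(z₁/z₀) ⇒ ln z₀ = (ln z₁ − r·ln z₂)/(1 − r)
ln z₀ = (4.20320 − 0.63341×5.84932) / 0.36659 = 1.3589
z₀ = exp(1.3589) = 3.892 ft

z₀ ≈ 3.9 ft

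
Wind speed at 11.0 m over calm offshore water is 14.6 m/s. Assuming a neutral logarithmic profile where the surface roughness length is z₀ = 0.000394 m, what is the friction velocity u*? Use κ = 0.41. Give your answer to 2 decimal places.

u* ≈ 0.58 m/s

Log law: V(z) = (u*/κ) · ln(z/z₀) ⇒ u* = κ · V / ln(z/z₀)
u* = 0.41 × 14.6 / ln(11.0/0.000394) = 0.41 × 14.6 / 10.2371
   = 5.9860 / 10.2371 = 0.5847 m/s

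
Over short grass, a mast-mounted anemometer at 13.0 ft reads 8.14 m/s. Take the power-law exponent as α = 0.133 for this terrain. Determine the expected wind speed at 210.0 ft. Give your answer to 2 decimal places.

Power-law profile: V₂ = V₁ · (z₂/z₁)^α
V₂ = 8.14 × (210.0/13.0)^0.133 = 8.14 × (16.1538)^0.133
    = 8.14 × 1.4478 = 11.7849 m/s

11.78 m/s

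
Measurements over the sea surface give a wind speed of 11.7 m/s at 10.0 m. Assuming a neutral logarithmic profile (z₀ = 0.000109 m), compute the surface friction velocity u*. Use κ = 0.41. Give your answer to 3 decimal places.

u* ≈ 0.420 m/s

Log law: V(z) = (u*/κ) · ln(z/z₀) ⇒ u* = κ · V / ln(z/z₀)
u* = 0.41 × 11.7 / ln(10.0/0.000109) = 0.41 × 11.7 / 11.4267
   = 4.7970 / 11.4267 = 0.4198 m/s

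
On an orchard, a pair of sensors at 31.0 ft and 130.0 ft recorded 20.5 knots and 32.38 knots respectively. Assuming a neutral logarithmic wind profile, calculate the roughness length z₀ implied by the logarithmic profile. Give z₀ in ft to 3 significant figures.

Log law: V(z) ∝ ln(z/z₀). With r = V₁/V₂ = 20.5/32.38 = 0.63311,
r · ln(z₂/z₀) = ln(z₁/z₀) ⇒ ln z₀ = (ln z₁ − r·ln z₂)/(1 − r)
ln z₀ = (3.43399 − 0.63311×4.86753) / 0.36689 = 0.9603
z₀ = exp(0.9603) = 2.612 ft

z₀ ≈ 2.61 ft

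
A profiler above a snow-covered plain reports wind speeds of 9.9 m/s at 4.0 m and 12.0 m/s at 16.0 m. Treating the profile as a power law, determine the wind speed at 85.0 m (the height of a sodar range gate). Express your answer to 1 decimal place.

15.1 m/s

First find α: α = ln(V₂/V₁)/ln(z₂/z₁) = ln(12.0/9.9)/ln(16.0/4.0) = 0.19237/1.38629 = 0.1388
Extrapolate from 16.0 m to 85.0 m: V₃ = 12.0 × (85.0/16.0)^0.1388 = 12.0 × 1.2608 = 15.1296 m/s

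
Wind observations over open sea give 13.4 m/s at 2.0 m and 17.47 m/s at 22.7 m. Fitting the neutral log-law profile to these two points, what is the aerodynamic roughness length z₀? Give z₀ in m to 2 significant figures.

Log law: V(z) ∝ ln(z/z₀). With r = V₁/V₂ = 13.4/17.47 = 0.76703,
r · ln(z₂/z₀) = ln(z₁/z₀) ⇒ ln z₀ = (ln z₁ − r·ln z₂)/(1 − r)
ln z₀ = (0.69315 − 0.76703×3.12236) / 0.23297 = -7.3048
z₀ = exp(-7.3048) = 0.0006723 m

z₀ ≈ 0.00067 m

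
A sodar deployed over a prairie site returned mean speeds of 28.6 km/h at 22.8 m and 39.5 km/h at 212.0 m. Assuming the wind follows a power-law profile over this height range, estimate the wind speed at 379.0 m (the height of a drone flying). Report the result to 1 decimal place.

First find α: α = ln(V₂/V₁)/ln(z₂/z₁) = ln(39.5/28.6)/ln(212.0/22.8) = 0.32289/2.22983 = 0.1448
Extrapolate from 212.0 m to 379.0 m: V₃ = 39.5 × (379.0/212.0)^0.1448 = 39.5 × 1.0878 = 42.9667 km/h

43.0 km/h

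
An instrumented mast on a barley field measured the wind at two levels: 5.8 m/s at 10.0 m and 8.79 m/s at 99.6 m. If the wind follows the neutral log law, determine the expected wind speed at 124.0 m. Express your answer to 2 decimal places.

9.08 m/s

Log law: V ∝ ln(z/z₀). From the pair, with r = V₁/V₂ = 0.65984,
ln z₀ = (ln z₁ − r·ln z₂)/(1 − r) = (2.3026 − 0.65984×4.6012)/0.34016 = -2.1562 → z₀ = 0.1158 m
V₃ = V₁ · ln(z₃/z₀)/ln(z₁/z₀) = 5.8 × 6.9765/4.4588 = 9.0750 m/s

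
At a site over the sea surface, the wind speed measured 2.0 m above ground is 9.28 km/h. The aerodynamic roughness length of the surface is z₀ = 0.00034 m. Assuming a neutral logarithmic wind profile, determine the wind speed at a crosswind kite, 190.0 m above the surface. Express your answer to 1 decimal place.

Log law: V(z) ∝ ln(z/z₀), so V₂/V₁ = ln(z₂/z₀) / ln(z₁/z₀).
ln(190.0/0.00034) = 13.2336, ln(2.0/0.00034) = 8.6797
V₂ = 9.28 × 13.2336/8.6797 = 9.28 × 1.5247 = 14.1488 km/h

14.1 km/h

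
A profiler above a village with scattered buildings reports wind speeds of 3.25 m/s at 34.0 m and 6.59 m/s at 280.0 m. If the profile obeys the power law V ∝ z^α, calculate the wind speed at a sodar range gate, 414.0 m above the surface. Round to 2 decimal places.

7.51 m/s

First find α: α = ln(V₂/V₁)/ln(z₂/z₁) = ln(6.59/3.25)/ln(280.0/34.0) = 0.70690/2.10843 = 0.3353
Extrapolate from 280.0 m to 414.0 m: V₃ = 6.59 × (414.0/280.0)^0.3353 = 6.59 × 1.1401 = 7.5133 m/s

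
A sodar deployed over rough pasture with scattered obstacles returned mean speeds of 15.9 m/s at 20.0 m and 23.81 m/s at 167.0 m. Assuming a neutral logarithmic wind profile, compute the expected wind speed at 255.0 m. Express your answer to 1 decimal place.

Log law: V ∝ ln(z/z₀). From the pair, with r = V₁/V₂ = 0.66779,
ln z₀ = (ln z₁ − r·ln z₂)/(1 − r) = (2.9957 − 0.66779×5.1180)/0.33221 = -1.2703 → z₀ = 0.2808 m
V₃ = V₁ · ln(z₃/z₀)/ln(z₁/z₀) = 15.9 × 6.8115/4.2660 = 25.3876 m/s

25.4 m/s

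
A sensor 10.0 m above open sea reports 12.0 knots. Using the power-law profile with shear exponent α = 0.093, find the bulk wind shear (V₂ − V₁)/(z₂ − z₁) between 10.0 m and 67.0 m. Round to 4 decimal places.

Power law: V₂ = V₁ · (z₂/z₁)^α = 12.0 × (6.7000)^0.093 = 14.3221 knots
ΔV/Δz = (14.3221 − 12.0)/(67.0 − 10.0) = 2.3221/57.0000 = 0.04074 knots/m

0.0407 knots/m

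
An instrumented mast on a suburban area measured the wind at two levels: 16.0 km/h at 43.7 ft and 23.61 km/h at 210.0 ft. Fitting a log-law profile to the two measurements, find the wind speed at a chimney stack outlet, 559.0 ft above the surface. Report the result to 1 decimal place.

28.4 km/h

Log law: V ∝ ln(z/z₀). From the pair, with r = V₁/V₂ = 0.67768,
ln z₀ = (ln z₁ − r·ln z₂)/(1 − r) = (3.7773 − 0.67768×5.3471)/0.32232 = 0.4769 → z₀ = 1.611 ft
V₃ = V₁ · ln(z₃/z₀)/ln(z₁/z₀) = 16.0 × 5.8492/3.3004 = 28.3563 km/h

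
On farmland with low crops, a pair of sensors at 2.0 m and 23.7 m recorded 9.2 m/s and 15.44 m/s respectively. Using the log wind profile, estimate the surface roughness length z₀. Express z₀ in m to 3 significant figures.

z₀ ≈ 0.0522 m

Log law: V(z) ∝ ln(z/z₀). With r = V₁/V₂ = 9.2/15.44 = 0.59585,
r · ln(z₂/z₀) = ln(z₁/z₀) ⇒ ln z₀ = (ln z₁ − r·ln z₂)/(1 − r)
ln z₀ = (0.69315 − 0.59585×3.16548) / 0.40415 = -2.9520
z₀ = exp(-2.9520) = 0.05224 m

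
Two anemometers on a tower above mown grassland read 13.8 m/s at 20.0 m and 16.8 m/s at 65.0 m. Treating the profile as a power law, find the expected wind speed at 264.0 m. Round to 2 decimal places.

21.23 m/s

First find α: α = ln(V₂/V₁)/ln(z₂/z₁) = ln(16.8/13.8)/ln(65.0/20.0) = 0.19671/1.17865 = 0.1669
Extrapolate from 65.0 m to 264.0 m: V₃ = 16.8 × (264.0/65.0)^0.1669 = 16.8 × 1.2635 = 21.2274 m/s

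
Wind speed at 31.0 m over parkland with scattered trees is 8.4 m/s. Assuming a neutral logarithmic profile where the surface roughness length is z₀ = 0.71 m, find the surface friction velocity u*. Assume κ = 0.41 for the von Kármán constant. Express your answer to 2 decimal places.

Log law: V(z) = (u*/κ) · ln(z/z₀) ⇒ u* = κ · V / ln(z/z₀)
u* = 0.41 × 8.4 / ln(31.0/0.71) = 0.41 × 8.4 / 3.7765
   = 3.4440 / 3.7765 = 0.9120 m/s

u* ≈ 0.91 m/s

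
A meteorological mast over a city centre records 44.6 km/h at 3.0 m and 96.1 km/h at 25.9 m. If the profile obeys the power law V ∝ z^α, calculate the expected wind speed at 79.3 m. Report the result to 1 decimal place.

First find α: α = ln(V₂/V₁)/ln(z₂/z₁) = ln(96.1/44.6)/ln(25.9/3.0) = 0.76766/2.15563 = 0.3561
Extrapolate from 25.9 m to 79.3 m: V₃ = 96.1 × (79.3/25.9)^0.3561 = 96.1 × 1.4896 = 143.1484 km/h

143.1 km/h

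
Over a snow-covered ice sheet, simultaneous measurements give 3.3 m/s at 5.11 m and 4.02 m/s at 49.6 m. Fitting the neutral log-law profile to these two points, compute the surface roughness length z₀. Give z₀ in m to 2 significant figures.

Log law: V(z) ∝ ln(z/z₀). With r = V₁/V₂ = 3.3/4.02 = 0.82090,
r · ln(z₂/z₀) = ln(z₁/z₀) ⇒ ln z₀ = (ln z₁ − r·ln z₂)/(1 − r)
ln z₀ = (1.63120 − 0.82090×3.90399) / 0.17910 = -8.7858
z₀ = exp(-8.7858) = 0.0001529 m

z₀ ≈ 0.00015 m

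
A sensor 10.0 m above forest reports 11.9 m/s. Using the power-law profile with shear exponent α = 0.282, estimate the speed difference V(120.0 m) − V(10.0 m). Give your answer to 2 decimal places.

12.08 m/s

Power law: V₂ = V₁ · (z₂/z₁)^α = 11.9 × (12.0000)^0.282 = 23.9815 m/s
ΔV = 23.9815 − 11.9 = 12.0815 m/s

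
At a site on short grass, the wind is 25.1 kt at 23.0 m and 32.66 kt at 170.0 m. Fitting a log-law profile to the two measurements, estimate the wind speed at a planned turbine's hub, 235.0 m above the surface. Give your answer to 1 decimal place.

Log law: V ∝ ln(z/z₀). From the pair, with r = V₁/V₂ = 0.76852,
ln z₀ = (ln z₁ − r·ln z₂)/(1 − r) = (3.1355 − 0.76852×5.1358)/0.23148 = -3.5057 → z₀ = 0.03002 m
V₃ = V₁ · ln(z₃/z₀)/ln(z₁/z₀) = 25.1 × 8.9653/6.6412 = 33.8837 kt

33.9 kt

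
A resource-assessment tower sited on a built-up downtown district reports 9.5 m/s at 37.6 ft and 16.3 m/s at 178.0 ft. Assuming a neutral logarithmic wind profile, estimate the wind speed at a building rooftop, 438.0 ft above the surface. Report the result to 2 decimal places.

Log law: V ∝ ln(z/z₀). From the pair, with r = V₁/V₂ = 0.58282,
ln z₀ = (ln z₁ − r·ln z₂)/(1 − r) = (3.6270 − 0.58282×5.1818)/0.41718 = 1.4549 → z₀ = 4.284 ft
V₃ = V₁ · ln(z₃/z₀)/ln(z₁/z₀) = 9.5 × 4.6273/2.1721 = 20.2382 m/s

20.24 m/s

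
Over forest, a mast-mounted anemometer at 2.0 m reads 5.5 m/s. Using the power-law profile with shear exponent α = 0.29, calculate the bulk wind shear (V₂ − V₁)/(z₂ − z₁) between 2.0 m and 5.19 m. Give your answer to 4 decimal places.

0.5492 m/s/m

Power law: V₂ = V₁ · (z₂/z₁)^α = 5.5 × (2.5950)^0.29 = 7.2521 m/s
ΔV/Δz = (7.2521 − 5.5)/(5.19 − 2.0) = 1.7521/3.1900 = 0.54924 m/s/m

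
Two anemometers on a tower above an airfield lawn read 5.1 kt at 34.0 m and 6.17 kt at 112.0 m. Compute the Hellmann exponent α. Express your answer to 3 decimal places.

α ≈ 0.160

Power law: V₂/V₁ = (z₂/z₁)^α ⇒ α = ln(V₂/V₁) / ln(z₂/z₁)
α = ln(6.17/5.1) / ln(112.0/34.0) = ln(1.2098) / ln(3.2941)
  = 0.19046 / 1.19214 = 0.15976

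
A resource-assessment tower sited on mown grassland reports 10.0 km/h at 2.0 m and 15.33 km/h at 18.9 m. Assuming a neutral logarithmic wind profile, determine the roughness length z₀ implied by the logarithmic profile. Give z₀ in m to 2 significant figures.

z₀ ≈ 0.030 m

Log law: V(z) ∝ ln(z/z₀). With r = V₁/V₂ = 10.0/15.33 = 0.65232,
r · ln(z₂/z₀) = ln(z₁/z₀) ⇒ ln z₀ = (ln z₁ − r·ln z₂)/(1 − r)
ln z₀ = (0.69315 − 0.65232×2.93916) / 0.34768 = -3.5208
z₀ = exp(-3.5208) = 0.02958 m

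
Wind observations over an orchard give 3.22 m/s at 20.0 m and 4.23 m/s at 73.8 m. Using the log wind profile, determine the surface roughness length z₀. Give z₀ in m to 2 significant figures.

z₀ ≈ 0.31 m

Log law: V(z) ∝ ln(z/z₀). With r = V₁/V₂ = 3.22/4.23 = 0.76123,
r · ln(z₂/z₀) = ln(z₁/z₀) ⇒ ln z₀ = (ln z₁ − r·ln z₂)/(1 − r)
ln z₀ = (2.99573 − 0.76123×4.30136) / 0.23877 = -1.1668
z₀ = exp(-1.1668) = 0.3114 m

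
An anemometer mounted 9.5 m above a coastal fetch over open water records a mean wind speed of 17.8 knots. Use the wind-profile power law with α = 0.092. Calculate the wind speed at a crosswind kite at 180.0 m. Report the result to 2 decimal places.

23.33 knots

Power-law profile: V₂ = V₁ · (z₂/z₁)^α
V₂ = 17.8 × (180.0/9.5)^0.092 = 17.8 × (18.9474)^0.092
    = 17.8 × 1.3108 = 23.3321 knots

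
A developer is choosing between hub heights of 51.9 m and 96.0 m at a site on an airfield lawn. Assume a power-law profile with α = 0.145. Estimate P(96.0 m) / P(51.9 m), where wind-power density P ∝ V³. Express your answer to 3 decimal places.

Speed ratio: V_B/V_A = (z_B/z_A)^α = (96.0/51.9)^0.145 = (1.8497)^0.145 = 1.09328
Power-density ratio: P_B/P_A = (V_B/V_A)³ = (1.09328)³ = 1.30674

1.307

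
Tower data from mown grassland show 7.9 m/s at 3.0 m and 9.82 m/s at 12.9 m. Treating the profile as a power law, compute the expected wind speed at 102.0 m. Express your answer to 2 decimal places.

13.37 m/s

First find α: α = ln(V₂/V₁)/ln(z₂/z₁) = ln(9.82/7.9)/ln(12.9/3.0) = 0.21756/1.45862 = 0.1492
Extrapolate from 12.9 m to 102.0 m: V₃ = 9.82 × (102.0/12.9)^0.1492 = 9.82 × 1.3613 = 13.3676 m/s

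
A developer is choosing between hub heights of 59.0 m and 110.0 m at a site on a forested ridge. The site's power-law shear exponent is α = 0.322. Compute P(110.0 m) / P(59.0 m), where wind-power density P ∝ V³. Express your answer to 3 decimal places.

1.825

Speed ratio: V_B/V_A = (z_B/z_A)^α = (110.0/59.0)^0.322 = (1.8644)^0.322 = 1.22212
Power-density ratio: P_B/P_A = (V_B/V_A)³ = (1.22212)³ = 1.82533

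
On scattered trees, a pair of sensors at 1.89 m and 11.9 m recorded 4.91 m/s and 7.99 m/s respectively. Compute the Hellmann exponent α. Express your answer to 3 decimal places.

Power law: V₂/V₁ = (z₂/z₁)^α ⇒ α = ln(V₂/V₁) / ln(z₂/z₁)
α = ln(7.99/4.91) / ln(11.9/1.89) = ln(1.6273) / ln(6.2963)
  = 0.48692 / 1.83996 = 0.26463

α ≈ 0.265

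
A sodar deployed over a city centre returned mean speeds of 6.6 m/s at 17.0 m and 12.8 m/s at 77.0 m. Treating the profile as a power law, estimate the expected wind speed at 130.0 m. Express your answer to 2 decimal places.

First find α: α = ln(V₂/V₁)/ln(z₂/z₁) = ln(12.8/6.6)/ln(77.0/17.0) = 0.66238/1.51059 = 0.4385
Extrapolate from 77.0 m to 130.0 m: V₃ = 12.8 × (130.0/77.0)^0.4385 = 12.8 × 1.2582 = 16.1044 m/s

16.10 m/s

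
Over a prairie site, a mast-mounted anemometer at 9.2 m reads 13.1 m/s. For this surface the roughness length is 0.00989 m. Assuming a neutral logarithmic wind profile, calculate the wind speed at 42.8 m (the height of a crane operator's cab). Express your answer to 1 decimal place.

Log law: V(z) ∝ ln(z/z₀), so V₂/V₁ = ln(z₂/z₀) / ln(z₁/z₀).
ln(42.8/0.00989) = 8.3728, ln(9.2/0.00989) = 6.8354
V₂ = 13.1 × 8.3728/6.8354 = 13.1 × 1.2249 = 16.0463 m/s

16.0 m/s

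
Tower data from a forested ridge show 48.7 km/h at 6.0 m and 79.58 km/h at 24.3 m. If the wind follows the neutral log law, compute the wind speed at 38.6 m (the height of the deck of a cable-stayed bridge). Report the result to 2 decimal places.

89.80 km/h

Log law: V ∝ ln(z/z₀). From the pair, with r = V₁/V₂ = 0.61196,
ln z₀ = (ln z₁ − r·ln z₂)/(1 − r) = (1.7918 − 0.61196×3.1905)/0.38804 = -0.4141 → z₀ = 0.6609 m
V₃ = V₁ · ln(z₃/z₀)/ln(z₁/z₀) = 48.7 × 4.0674/2.2059 = 89.7969 km/h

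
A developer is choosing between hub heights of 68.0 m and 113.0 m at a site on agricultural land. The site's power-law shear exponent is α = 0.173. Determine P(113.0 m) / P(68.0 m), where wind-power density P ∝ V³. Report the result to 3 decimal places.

1.302

Speed ratio: V_B/V_A = (z_B/z_A)^α = (113.0/68.0)^0.173 = (1.6618)^0.173 = 1.09184
Power-density ratio: P_B/P_A = (V_B/V_A)³ = (1.09184)³ = 1.30159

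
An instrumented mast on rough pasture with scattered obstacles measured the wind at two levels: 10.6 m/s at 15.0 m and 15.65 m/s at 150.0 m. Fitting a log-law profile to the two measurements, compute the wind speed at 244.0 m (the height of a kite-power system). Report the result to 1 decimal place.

Log law: V ∝ ln(z/z₀). From the pair, with r = V₁/V₂ = 0.67732,
ln z₀ = (ln z₁ − r·ln z₂)/(1 − r) = (2.7081 − 0.67732×5.0106)/0.32268 = -2.1251 → z₀ = 0.1194 m
V₃ = V₁ · ln(z₃/z₀)/ln(z₁/z₀) = 10.6 × 7.6223/4.8331 = 16.7171 m/s

16.7 m/s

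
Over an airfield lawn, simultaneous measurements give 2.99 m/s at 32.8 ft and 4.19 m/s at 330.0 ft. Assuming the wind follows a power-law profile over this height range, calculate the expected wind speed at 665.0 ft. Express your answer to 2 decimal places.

4.64 m/s

First find α: α = ln(V₂/V₁)/ln(z₂/z₁) = ln(4.19/2.99)/ln(330.0/32.8) = 0.33743/2.30866 = 0.1462
Extrapolate from 330.0 ft to 665.0 ft: V₃ = 4.19 × (665.0/330.0)^0.1462 = 4.19 × 1.1078 = 4.6418 m/s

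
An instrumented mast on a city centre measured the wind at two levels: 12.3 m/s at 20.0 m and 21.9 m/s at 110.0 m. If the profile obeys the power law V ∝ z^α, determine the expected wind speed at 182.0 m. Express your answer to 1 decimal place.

26.0 m/s

First find α: α = ln(V₂/V₁)/ln(z₂/z₁) = ln(21.9/12.3)/ln(110.0/20.0) = 0.57689/1.70475 = 0.3384
Extrapolate from 110.0 m to 182.0 m: V₃ = 21.9 × (182.0/110.0)^0.3384 = 21.9 × 1.1858 = 25.9684 m/s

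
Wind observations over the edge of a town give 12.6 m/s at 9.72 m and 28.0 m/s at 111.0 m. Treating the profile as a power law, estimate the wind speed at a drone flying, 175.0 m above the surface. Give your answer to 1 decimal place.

First find α: α = ln(V₂/V₁)/ln(z₂/z₁) = ln(28.0/12.6)/ln(111.0/9.72) = 0.79851/2.43534 = 0.3279
Extrapolate from 111.0 m to 175.0 m: V₃ = 28.0 × (175.0/111.0)^0.3279 = 28.0 × 1.1610 = 32.5076 m/s

32.5 m/s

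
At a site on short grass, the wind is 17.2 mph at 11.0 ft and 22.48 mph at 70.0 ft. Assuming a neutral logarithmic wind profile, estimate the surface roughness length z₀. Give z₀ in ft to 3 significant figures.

Log law: V(z) ∝ ln(z/z₀). With r = V₁/V₂ = 17.2/22.48 = 0.76512,
r · ln(z₂/z₀) = ln(z₁/z₀) ⇒ ln z₀ = (ln z₁ − r·ln z₂)/(1 − r)
ln z₀ = (2.39790 − 0.76512×4.24850) / 0.23488 = -3.6306
z₀ = exp(-3.6306) = 0.02650 ft

z₀ ≈ 0.0265 ft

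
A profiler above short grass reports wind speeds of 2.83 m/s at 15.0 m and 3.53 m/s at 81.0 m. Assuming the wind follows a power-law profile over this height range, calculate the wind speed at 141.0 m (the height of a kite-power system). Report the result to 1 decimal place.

3.8 m/s

First find α: α = ln(V₂/V₁)/ln(z₂/z₁) = ln(3.53/2.83)/ln(81.0/15.0) = 0.22102/1.68640 = 0.1311
Extrapolate from 81.0 m to 141.0 m: V₃ = 3.53 × (141.0/81.0)^0.1311 = 3.53 × 1.0754 = 3.7960 m/s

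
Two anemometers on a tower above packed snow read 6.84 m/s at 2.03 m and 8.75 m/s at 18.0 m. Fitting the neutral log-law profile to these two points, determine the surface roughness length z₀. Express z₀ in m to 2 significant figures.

z₀ ≈ 0.00082 m

Log law: V(z) ∝ ln(z/z₀). With r = V₁/V₂ = 6.84/8.75 = 0.78171,
r · ln(z₂/z₀) = ln(z₁/z₀) ⇒ ln z₀ = (ln z₁ − r·ln z₂)/(1 − r)
ln z₀ = (0.70804 − 0.78171×2.89037) / 0.21829 = -7.1072
z₀ = exp(-7.1072) = 0.0008192 m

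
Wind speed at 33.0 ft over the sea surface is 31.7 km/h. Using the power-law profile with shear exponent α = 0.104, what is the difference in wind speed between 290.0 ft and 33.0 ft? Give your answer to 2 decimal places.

8.04 km/h

Power law: V₂ = V₁ · (z₂/z₁)^α = 31.7 × (8.7879)^0.104 = 39.7396 km/h
ΔV = 39.7396 − 31.7 = 8.0396 km/h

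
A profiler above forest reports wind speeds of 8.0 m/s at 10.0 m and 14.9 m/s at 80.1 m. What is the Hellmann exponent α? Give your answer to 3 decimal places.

α ≈ 0.299

Power law: V₂/V₁ = (z₂/z₁)^α ⇒ α = ln(V₂/V₁) / ln(z₂/z₁)
α = ln(14.9/8.0) / ln(80.1/10.0) = ln(1.8625) / ln(8.0100)
  = 0.62192 / 2.08069 = 0.29890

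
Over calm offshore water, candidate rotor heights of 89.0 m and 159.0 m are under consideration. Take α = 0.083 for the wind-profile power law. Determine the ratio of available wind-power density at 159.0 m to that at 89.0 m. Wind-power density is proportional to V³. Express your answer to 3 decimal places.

1.155

Speed ratio: V_B/V_A = (z_B/z_A)^α = (159.0/89.0)^0.083 = (1.7865)^0.083 = 1.04934
Power-density ratio: P_B/P_A = (V_B/V_A)³ = (1.04934)³ = 1.15545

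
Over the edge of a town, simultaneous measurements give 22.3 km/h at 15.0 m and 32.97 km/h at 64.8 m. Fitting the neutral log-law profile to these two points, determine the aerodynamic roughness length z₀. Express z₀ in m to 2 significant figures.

z₀ ≈ 0.70 m

Log law: V(z) ∝ ln(z/z₀). With r = V₁/V₂ = 22.3/32.97 = 0.67637,
r · ln(z₂/z₀) = ln(z₁/z₀) ⇒ ln z₀ = (ln z₁ − r·ln z₂)/(1 − r)
ln z₀ = (2.70805 − 0.67637×4.17131) / 0.32363 = -0.3501
z₀ = exp(-0.3501) = 0.7046 m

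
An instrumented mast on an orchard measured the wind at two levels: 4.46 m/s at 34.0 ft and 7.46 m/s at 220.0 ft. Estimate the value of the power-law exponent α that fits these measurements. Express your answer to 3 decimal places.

α ≈ 0.275

Power law: V₂/V₁ = (z₂/z₁)^α ⇒ α = ln(V₂/V₁) / ln(z₂/z₁)
α = ln(7.46/4.46) / ln(220.0/34.0) = ln(1.6726) / ln(6.4706)
  = 0.51441 / 1.86727 = 0.27549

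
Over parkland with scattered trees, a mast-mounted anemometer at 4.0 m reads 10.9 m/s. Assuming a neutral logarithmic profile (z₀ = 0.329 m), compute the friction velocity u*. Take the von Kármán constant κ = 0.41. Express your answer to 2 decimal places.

u* ≈ 1.79 m/s

Log law: V(z) = (u*/κ) · ln(z/z₀) ⇒ u* = κ · V / ln(z/z₀)
u* = 0.41 × 10.9 / ln(4.0/0.329) = 0.41 × 10.9 / 2.4980
   = 4.4690 / 2.4980 = 1.7890 m/s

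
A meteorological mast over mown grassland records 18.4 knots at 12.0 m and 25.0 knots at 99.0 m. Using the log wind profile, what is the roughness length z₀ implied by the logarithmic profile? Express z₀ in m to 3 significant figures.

Log law: V(z) ∝ ln(z/z₀). With r = V₁/V₂ = 18.4/25.0 = 0.73600,
r · ln(z₂/z₀) = ln(z₁/z₀) ⇒ ln z₀ = (ln z₁ − r·ln z₂)/(1 − r)
ln z₀ = (2.48491 − 0.73600×4.59512) / 0.26400 = -3.3981
z₀ = exp(-3.3981) = 0.03344 m

z₀ ≈ 0.0334 m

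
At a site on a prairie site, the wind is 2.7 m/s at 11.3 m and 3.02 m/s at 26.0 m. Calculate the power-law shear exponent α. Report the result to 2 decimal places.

Power law: V₂/V₁ = (z₂/z₁)^α ⇒ α = ln(V₂/V₁) / ln(z₂/z₁)
α = ln(3.02/2.7) / ln(26.0/11.3) = ln(1.1185) / ln(2.3009)
  = 0.11201 / 0.83329 = 0.13441

α ≈ 0.13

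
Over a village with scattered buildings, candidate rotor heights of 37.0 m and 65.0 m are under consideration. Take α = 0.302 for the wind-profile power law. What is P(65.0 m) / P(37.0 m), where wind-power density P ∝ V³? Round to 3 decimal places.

1.666

Speed ratio: V_B/V_A = (z_B/z_A)^α = (65.0/37.0)^0.302 = (1.7568)^0.302 = 1.18550
Power-density ratio: P_B/P_A = (V_B/V_A)³ = (1.18550)³ = 1.66613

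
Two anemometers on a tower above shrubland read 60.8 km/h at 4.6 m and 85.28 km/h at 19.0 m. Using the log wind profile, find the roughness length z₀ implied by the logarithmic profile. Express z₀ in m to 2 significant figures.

Log law: V(z) ∝ ln(z/z₀). With r = V₁/V₂ = 60.8/85.28 = 0.71295,
r · ln(z₂/z₀) = ln(z₁/z₀) ⇒ ln z₀ = (ln z₁ − r·ln z₂)/(1 − r)
ln z₀ = (1.52606 − 0.71295×2.94444) / 0.28705 = -1.9967
z₀ = exp(-1.9967) = 0.1358 m

z₀ ≈ 0.14 m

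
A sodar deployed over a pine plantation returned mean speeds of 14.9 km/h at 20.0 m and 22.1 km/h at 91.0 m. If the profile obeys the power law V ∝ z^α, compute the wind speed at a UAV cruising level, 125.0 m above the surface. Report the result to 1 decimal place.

First find α: α = ln(V₂/V₁)/ln(z₂/z₁) = ln(22.1/14.9)/ln(91.0/20.0) = 0.39422/1.51513 = 0.2602
Extrapolate from 91.0 m to 125.0 m: V₃ = 22.1 × (125.0/91.0)^0.2602 = 22.1 × 1.0861 = 24.0029 km/h

24.0 km/h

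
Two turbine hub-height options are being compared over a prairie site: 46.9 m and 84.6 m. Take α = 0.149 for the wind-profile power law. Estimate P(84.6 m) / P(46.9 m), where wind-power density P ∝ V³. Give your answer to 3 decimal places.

Speed ratio: V_B/V_A = (z_B/z_A)^α = (84.6/46.9)^0.149 = (1.8038)^0.149 = 1.09188
Power-density ratio: P_B/P_A = (V_B/V_A)³ = (1.09188)³ = 1.30173

1.302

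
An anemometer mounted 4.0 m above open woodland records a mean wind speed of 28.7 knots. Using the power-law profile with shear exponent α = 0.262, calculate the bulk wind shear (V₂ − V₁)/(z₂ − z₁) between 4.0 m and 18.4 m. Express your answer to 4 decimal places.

0.9797 knots/m

Power law: V₂ = V₁ · (z₂/z₁)^α = 28.7 × (4.6000)^0.262 = 42.8080 knots
ΔV/Δz = (42.8080 − 28.7)/(18.4 − 4.0) = 14.1080/14.4000 = 0.97972 knots/m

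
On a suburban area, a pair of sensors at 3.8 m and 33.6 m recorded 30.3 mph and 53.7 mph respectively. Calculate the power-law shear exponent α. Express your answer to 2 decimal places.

Power law: V₂/V₁ = (z₂/z₁)^α ⇒ α = ln(V₂/V₁) / ln(z₂/z₁)
α = ln(53.7/30.3) / ln(33.6/3.8) = ln(1.7723) / ln(8.8421)
  = 0.57227 / 2.17953 = 0.26256

α ≈ 0.26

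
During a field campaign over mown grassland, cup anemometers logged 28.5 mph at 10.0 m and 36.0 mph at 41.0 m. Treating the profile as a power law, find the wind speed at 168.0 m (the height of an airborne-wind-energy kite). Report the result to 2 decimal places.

45.47 mph

First find α: α = ln(V₂/V₁)/ln(z₂/z₁) = ln(36.0/28.5)/ln(41.0/10.0) = 0.23361/1.41099 = 0.1656
Extrapolate from 41.0 m to 168.0 m: V₃ = 36.0 × (168.0/41.0)^0.1656 = 36.0 × 1.2630 = 45.4692 mph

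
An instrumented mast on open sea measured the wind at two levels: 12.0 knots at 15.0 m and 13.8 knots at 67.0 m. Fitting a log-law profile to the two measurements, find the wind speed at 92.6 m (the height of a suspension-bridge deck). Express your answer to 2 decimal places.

14.19 knots

Log law: V ∝ ln(z/z₀). From the pair, with r = V₁/V₂ = 0.86957,
ln z₀ = (ln z₁ − r·ln z₂)/(1 − r) = (2.7081 − 0.86957×4.2047)/0.13043 = -7.2696 → z₀ = 0.0006964 m
V₃ = V₁ · ln(z₃/z₀)/ln(z₁/z₀) = 12.0 × 11.7979/9.9776 = 14.1892 knots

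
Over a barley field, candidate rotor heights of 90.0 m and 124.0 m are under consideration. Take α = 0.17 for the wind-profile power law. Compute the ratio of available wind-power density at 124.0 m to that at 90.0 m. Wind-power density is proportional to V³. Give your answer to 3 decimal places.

1.178

Speed ratio: V_B/V_A = (z_B/z_A)^α = (124.0/90.0)^0.17 = (1.3778)^0.17 = 1.05599
Power-density ratio: P_B/P_A = (V_B/V_A)³ = (1.05599)³ = 1.17756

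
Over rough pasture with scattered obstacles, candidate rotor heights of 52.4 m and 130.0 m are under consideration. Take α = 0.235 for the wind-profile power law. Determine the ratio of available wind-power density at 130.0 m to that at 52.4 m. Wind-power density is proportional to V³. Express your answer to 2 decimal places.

1.90

Speed ratio: V_B/V_A = (z_B/z_A)^α = (130.0/52.4)^0.235 = (2.4809)^0.235 = 1.23804
Power-density ratio: P_B/P_A = (V_B/V_A)³ = (1.23804)³ = 1.89759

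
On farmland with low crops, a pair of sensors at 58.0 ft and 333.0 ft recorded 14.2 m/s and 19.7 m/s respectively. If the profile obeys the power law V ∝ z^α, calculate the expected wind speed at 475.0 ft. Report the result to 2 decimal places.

21.06 m/s

First find α: α = ln(V₂/V₁)/ln(z₂/z₁) = ln(19.7/14.2)/ln(333.0/58.0) = 0.32738/1.74770 = 0.1873
Extrapolate from 333.0 ft to 475.0 ft: V₃ = 19.7 × (475.0/333.0)^0.1873 = 19.7 × 1.0688 = 21.0552 m/s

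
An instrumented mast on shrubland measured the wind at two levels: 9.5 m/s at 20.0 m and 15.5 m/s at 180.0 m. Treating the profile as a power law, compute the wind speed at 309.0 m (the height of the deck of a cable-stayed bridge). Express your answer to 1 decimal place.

17.5 m/s

First find α: α = ln(V₂/V₁)/ln(z₂/z₁) = ln(15.5/9.5)/ln(180.0/20.0) = 0.48955/2.19722 = 0.2228
Extrapolate from 180.0 m to 309.0 m: V₃ = 15.5 × (309.0/180.0)^0.2228 = 15.5 × 1.1279 = 17.4832 m/s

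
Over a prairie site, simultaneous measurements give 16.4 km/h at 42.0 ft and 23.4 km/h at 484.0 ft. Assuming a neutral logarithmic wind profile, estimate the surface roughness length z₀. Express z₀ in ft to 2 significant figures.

z₀ ≈ 0.14 ft

Log law: V(z) ∝ ln(z/z₀). With r = V₁/V₂ = 16.4/23.4 = 0.70085,
r · ln(z₂/z₀) = ln(z₁/z₀) ⇒ ln z₀ = (ln z₁ − r·ln z₂)/(1 − r)
ln z₀ = (3.73767 − 0.70085×6.18208) / 0.29915 = -1.9892
z₀ = exp(-1.9892) = 0.1368 ft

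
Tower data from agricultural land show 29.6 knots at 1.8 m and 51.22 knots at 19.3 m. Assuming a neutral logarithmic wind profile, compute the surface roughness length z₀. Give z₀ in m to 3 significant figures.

z₀ ≈ 0.0699 m

Log law: V(z) ∝ ln(z/z₀). With r = V₁/V₂ = 29.6/51.22 = 0.57790,
r · ln(z₂/z₀) = ln(z₁/z₀) ⇒ ln z₀ = (ln z₁ − r·ln z₂)/(1 − r)
ln z₀ = (0.58779 − 0.57790×2.96011) / 0.42210 = -2.6602
z₀ = exp(-2.6602) = 0.06994 m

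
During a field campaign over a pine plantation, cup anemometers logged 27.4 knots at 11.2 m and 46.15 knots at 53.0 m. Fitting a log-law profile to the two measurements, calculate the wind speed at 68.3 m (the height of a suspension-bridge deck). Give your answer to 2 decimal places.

Log law: V ∝ ln(z/z₀). From the pair, with r = V₁/V₂ = 0.59372,
ln z₀ = (ln z₁ − r·ln z₂)/(1 − r) = (2.4159 − 0.59372×3.9703)/0.40628 = 0.1444 → z₀ = 1.155 m
V₃ = V₁ · ln(z₃/z₀)/ln(z₁/z₀) = 27.4 × 4.0795/2.2715 = 49.2093 knots

49.21 knots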